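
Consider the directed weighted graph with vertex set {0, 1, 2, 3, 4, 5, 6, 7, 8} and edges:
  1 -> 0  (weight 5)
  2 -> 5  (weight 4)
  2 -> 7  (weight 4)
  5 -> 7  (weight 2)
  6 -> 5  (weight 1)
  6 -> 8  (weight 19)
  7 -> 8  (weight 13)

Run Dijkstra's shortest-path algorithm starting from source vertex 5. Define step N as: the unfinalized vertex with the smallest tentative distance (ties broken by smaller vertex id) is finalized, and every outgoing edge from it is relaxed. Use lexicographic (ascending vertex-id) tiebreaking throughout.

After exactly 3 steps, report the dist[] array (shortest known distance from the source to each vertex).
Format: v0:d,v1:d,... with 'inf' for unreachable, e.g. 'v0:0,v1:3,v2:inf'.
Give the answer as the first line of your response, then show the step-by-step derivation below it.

v0:inf,v1:inf,v2:inf,v3:inf,v4:inf,v5:0,v6:inf,v7:2,v8:15

step 1: dist = v0:inf,v1:inf,v2:inf,v3:inf,v4:inf,v5:0,v6:inf,v7:2,v8:inf
step 2: dist = v0:inf,v1:inf,v2:inf,v3:inf,v4:inf,v5:0,v6:inf,v7:2,v8:15
step 3: dist = v0:inf,v1:inf,v2:inf,v3:inf,v4:inf,v5:0,v6:inf,v7:2,v8:15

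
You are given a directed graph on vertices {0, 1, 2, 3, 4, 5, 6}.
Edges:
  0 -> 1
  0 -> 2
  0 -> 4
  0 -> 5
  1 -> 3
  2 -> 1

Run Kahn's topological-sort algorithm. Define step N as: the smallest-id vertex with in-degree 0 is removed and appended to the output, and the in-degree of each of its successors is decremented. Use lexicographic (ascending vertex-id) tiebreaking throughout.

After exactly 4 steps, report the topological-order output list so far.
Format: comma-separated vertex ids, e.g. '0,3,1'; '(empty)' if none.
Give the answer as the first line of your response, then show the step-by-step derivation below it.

0,2,1,3

step 1: output 0; order=[0]; indeg=(0,1,0,1,0,0,0)
step 2: output 2; order=[0,2]; indeg=(0,0,0,1,0,0,0)
step 3: output 1; order=[0,2,1]; indeg=(0,0,0,0,0,0,0)
step 4: output 3; order=[0,2,1,3]; indeg=(0,0,0,0,0,0,0)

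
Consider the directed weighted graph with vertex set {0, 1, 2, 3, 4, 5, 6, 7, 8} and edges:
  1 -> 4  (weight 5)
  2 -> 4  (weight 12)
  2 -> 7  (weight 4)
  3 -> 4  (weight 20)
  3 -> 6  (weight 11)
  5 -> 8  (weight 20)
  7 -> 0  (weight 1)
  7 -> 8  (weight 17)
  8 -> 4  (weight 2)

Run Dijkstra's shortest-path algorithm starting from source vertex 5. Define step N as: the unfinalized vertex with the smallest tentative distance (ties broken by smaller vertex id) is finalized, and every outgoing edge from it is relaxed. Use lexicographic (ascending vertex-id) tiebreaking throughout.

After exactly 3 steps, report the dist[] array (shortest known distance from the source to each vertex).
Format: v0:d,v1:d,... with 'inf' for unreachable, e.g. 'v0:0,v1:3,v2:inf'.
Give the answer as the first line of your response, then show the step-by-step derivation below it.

v0:inf,v1:inf,v2:inf,v3:inf,v4:22,v5:0,v6:inf,v7:inf,v8:20

step 1: dist = v0:inf,v1:inf,v2:inf,v3:inf,v4:inf,v5:0,v6:inf,v7:inf,v8:20
step 2: dist = v0:inf,v1:inf,v2:inf,v3:inf,v4:22,v5:0,v6:inf,v7:inf,v8:20
step 3: dist = v0:inf,v1:inf,v2:inf,v3:inf,v4:22,v5:0,v6:inf,v7:inf,v8:20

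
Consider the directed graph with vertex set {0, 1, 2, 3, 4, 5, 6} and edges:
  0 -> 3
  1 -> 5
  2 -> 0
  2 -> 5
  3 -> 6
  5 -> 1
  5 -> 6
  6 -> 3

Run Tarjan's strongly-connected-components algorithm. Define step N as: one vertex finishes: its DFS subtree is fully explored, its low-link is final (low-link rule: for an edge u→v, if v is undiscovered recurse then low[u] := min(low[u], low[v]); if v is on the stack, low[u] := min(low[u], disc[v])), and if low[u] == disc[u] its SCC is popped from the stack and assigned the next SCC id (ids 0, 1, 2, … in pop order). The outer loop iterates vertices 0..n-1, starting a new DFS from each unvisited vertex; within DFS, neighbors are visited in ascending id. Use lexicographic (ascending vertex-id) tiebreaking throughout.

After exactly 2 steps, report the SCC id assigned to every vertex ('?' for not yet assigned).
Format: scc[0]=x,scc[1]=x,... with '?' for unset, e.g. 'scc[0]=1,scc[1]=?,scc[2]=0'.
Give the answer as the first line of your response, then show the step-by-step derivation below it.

scc[0]=?,scc[1]=?,scc[2]=?,scc[3]=0,scc[4]=?,scc[5]=?,scc[6]=0

step 1: low=(low[0]=0,low[1]=?,low[2]=?,low[3]=1,low[4]=?,low[5]=?,low[6]=1); scc=(scc[0]=?,scc[1]=?,scc[2]=?,scc[3]=?,scc[4]=?,scc[5]=?,scc[6]=?)
step 2: low=(low[0]=0,low[1]=?,low[2]=?,low[3]=1,low[4]=?,low[5]=?,low[6]=1); scc=(scc[0]=?,scc[1]=?,scc[2]=?,scc[3]=0,scc[4]=?,scc[5]=?,scc[6]=0)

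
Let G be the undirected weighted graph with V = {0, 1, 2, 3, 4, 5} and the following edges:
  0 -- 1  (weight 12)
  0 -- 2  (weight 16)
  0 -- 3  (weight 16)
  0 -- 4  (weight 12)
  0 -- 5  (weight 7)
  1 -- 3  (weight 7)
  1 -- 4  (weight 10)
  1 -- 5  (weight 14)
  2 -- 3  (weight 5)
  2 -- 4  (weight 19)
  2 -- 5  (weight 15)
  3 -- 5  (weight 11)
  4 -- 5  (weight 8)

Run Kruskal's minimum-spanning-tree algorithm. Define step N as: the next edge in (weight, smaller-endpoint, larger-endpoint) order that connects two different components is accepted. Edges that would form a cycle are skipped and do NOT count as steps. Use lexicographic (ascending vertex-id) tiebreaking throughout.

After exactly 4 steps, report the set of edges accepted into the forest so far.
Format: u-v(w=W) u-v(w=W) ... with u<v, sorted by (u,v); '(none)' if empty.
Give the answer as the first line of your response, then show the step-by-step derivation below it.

0-5(w=7) 1-3(w=7) 2-3(w=5) 4-5(w=8)

step 1: add edge 2-3 (w=5); MST = {2-3(w=5)}
step 2: add edge 0-5 (w=7); MST = {0-5(w=7) 2-3(w=5)}
step 3: add edge 1-3 (w=7); MST = {0-5(w=7) 1-3(w=7) 2-3(w=5)}
step 4: add edge 4-5 (w=8); MST = {0-5(w=7) 1-3(w=7) 2-3(w=5) 4-5(w=8)}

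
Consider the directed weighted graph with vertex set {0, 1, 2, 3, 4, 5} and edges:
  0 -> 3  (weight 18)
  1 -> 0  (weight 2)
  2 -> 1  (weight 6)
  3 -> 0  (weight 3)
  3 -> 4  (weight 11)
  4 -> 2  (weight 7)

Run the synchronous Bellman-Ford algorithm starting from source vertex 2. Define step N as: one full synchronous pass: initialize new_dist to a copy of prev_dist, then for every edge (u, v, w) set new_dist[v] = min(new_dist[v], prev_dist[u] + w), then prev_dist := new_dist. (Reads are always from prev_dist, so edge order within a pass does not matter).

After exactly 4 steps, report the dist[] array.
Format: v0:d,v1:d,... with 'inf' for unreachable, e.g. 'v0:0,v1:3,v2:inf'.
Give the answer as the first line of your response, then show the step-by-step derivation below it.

v0:8,v1:6,v2:0,v3:26,v4:37,v5:inf

step 1: dist = v0:inf,v1:6,v2:0,v3:inf,v4:inf,v5:inf
step 2: dist = v0:8,v1:6,v2:0,v3:inf,v4:inf,v5:inf
step 3: dist = v0:8,v1:6,v2:0,v3:26,v4:inf,v5:inf
step 4: dist = v0:8,v1:6,v2:0,v3:26,v4:37,v5:inf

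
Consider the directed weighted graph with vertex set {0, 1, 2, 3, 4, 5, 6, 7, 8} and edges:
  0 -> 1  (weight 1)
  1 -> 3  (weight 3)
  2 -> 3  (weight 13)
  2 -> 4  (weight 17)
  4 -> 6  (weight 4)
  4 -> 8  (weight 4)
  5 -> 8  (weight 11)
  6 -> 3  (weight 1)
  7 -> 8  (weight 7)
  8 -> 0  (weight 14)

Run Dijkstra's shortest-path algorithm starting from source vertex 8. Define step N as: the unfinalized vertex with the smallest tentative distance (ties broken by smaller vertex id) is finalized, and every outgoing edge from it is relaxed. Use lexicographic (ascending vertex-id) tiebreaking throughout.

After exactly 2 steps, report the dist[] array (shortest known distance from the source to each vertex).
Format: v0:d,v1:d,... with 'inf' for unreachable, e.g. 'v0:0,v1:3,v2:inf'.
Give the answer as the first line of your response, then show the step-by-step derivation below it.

v0:14,v1:15,v2:inf,v3:inf,v4:inf,v5:inf,v6:inf,v7:inf,v8:0

step 1: dist = v0:14,v1:inf,v2:inf,v3:inf,v4:inf,v5:inf,v6:inf,v7:inf,v8:0
step 2: dist = v0:14,v1:15,v2:inf,v3:inf,v4:inf,v5:inf,v6:inf,v7:inf,v8:0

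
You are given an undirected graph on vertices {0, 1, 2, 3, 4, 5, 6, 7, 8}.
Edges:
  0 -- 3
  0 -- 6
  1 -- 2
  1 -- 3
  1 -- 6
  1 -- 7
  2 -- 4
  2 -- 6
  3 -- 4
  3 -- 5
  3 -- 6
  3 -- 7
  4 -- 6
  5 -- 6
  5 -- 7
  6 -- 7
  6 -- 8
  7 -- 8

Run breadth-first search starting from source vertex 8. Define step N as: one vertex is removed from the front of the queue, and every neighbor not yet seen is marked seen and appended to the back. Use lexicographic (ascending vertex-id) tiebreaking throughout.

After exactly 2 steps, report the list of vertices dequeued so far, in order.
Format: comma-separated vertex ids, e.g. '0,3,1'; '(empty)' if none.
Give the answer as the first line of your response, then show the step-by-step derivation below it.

8,6

step 1: dequeue 8; queue=[6,7]; order=8
step 2: dequeue 6; queue=[7,0,1,2,3,4,5]; order=8,6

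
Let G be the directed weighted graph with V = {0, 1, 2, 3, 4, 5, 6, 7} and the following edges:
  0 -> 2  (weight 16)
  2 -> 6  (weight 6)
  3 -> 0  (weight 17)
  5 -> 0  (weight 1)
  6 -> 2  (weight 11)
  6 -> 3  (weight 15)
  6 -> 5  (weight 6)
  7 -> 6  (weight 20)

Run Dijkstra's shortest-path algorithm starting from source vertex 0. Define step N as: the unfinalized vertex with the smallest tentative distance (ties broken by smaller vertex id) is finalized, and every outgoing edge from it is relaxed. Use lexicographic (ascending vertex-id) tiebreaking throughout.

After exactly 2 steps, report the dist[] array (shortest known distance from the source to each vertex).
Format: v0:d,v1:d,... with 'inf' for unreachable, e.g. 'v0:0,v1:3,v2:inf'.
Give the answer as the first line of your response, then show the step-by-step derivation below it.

v0:0,v1:inf,v2:16,v3:inf,v4:inf,v5:inf,v6:22,v7:inf

step 1: dist = v0:0,v1:inf,v2:16,v3:inf,v4:inf,v5:inf,v6:inf,v7:inf
step 2: dist = v0:0,v1:inf,v2:16,v3:inf,v4:inf,v5:inf,v6:22,v7:inf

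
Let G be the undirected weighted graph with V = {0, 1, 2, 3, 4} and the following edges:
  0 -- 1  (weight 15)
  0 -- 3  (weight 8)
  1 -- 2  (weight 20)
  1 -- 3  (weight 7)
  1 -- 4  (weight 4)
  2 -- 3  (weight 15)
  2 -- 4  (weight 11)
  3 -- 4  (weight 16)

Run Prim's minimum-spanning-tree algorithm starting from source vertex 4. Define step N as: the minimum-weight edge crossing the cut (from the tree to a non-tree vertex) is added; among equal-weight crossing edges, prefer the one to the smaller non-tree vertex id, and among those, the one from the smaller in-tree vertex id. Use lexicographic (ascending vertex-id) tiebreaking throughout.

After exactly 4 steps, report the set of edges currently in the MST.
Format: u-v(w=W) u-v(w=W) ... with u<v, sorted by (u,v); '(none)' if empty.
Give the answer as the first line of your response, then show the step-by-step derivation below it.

0-3(w=8) 1-3(w=7) 1-4(w=4) 2-4(w=11)

step 1: add edge 1-4 (w=4); MST = {1-4(w=4)}
step 2: add edge 1-3 (w=7); MST = {1-3(w=7) 1-4(w=4)}
step 3: add edge 0-3 (w=8); MST = {0-3(w=8) 1-3(w=7) 1-4(w=4)}
step 4: add edge 2-4 (w=11); MST = {0-3(w=8) 1-3(w=7) 1-4(w=4) 2-4(w=11)}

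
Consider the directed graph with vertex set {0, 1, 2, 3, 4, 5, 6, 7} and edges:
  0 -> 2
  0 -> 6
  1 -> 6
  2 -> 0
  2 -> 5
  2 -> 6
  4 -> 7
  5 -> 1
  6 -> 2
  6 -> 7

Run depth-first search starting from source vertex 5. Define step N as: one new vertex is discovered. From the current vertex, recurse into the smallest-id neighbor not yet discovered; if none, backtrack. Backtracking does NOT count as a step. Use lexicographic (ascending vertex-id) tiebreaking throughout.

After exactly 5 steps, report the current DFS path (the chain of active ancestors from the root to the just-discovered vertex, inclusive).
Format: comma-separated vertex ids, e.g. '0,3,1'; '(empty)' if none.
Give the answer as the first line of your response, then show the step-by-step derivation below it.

5,1,6,2,0

step 1: discover 5; path=5; order=5
step 2: discover 1; path=5>1; order=5,1
step 3: discover 6; path=5>1>6; order=5,1,6
step 4: discover 2; path=5>1>6>2; order=5,1,6,2
step 5: discover 0; path=5>1>6>2>0; order=5,1,6,2,0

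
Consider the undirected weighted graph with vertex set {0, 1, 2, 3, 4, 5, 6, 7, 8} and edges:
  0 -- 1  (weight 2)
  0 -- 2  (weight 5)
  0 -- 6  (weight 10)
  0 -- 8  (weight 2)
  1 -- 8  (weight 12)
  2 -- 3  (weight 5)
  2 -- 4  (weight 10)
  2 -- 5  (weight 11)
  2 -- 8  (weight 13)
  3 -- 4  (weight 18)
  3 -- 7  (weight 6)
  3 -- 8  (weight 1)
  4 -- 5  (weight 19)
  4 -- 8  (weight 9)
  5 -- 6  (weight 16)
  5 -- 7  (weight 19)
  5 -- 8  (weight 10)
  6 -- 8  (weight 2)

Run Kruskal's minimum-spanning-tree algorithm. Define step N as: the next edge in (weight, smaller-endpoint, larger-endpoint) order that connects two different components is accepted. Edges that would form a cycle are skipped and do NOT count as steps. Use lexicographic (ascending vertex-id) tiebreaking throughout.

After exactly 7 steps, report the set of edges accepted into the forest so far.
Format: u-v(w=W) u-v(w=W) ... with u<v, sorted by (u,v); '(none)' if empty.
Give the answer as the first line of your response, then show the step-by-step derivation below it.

0-1(w=2) 0-2(w=5) 0-8(w=2) 3-7(w=6) 3-8(w=1) 4-8(w=9) 6-8(w=2)

step 1: add edge 3-8 (w=1); MST = {3-8(w=1)}
step 2: add edge 0-1 (w=2); MST = {0-1(w=2) 3-8(w=1)}
step 3: add edge 0-8 (w=2); MST = {0-1(w=2) 0-8(w=2) 3-8(w=1)}
step 4: add edge 6-8 (w=2); MST = {0-1(w=2) 0-8(w=2) 3-8(w=1) 6-8(w=2)}
step 5: add edge 0-2 (w=5); MST = {0-1(w=2) 0-2(w=5) 0-8(w=2) 3-8(w=1) 6-8(w=2)}
step 6: add edge 3-7 (w=6); MST = {0-1(w=2) 0-2(w=5) 0-8(w=2) 3-7(w=6) 3-8(w=1) 6-8(w=2)}
step 7: add edge 4-8 (w=9); MST = {0-1(w=2) 0-2(w=5) 0-8(w=2) 3-7(w=6) 3-8(w=1) 4-8(w=9) 6-8(w=2)}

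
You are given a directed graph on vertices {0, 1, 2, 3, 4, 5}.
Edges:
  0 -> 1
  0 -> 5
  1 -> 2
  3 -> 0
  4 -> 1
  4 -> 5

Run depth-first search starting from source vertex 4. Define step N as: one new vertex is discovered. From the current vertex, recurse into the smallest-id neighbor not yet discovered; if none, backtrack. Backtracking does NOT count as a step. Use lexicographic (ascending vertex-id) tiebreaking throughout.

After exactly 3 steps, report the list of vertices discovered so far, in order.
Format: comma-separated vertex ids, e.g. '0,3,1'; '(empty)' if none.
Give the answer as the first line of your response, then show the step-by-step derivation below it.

4,1,2

step 1: discover 4; path=4; order=4
step 2: discover 1; path=4>1; order=4,1
step 3: discover 2; path=4>1>2; order=4,1,2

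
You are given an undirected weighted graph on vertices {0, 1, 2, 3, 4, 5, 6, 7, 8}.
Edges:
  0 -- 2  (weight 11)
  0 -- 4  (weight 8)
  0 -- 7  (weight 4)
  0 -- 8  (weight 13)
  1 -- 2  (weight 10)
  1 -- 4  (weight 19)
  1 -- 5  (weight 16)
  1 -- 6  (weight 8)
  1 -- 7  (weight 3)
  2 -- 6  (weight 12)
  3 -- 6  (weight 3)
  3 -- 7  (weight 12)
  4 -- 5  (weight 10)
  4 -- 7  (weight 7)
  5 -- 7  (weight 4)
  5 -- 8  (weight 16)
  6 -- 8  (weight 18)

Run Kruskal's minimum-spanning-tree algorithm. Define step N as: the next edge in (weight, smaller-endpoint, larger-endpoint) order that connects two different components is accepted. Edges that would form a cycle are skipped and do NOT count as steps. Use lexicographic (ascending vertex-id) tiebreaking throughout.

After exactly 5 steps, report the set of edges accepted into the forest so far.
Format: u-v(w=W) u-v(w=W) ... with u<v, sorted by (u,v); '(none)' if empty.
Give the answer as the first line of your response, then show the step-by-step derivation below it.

0-7(w=4) 1-7(w=3) 3-6(w=3) 4-7(w=7) 5-7(w=4)

step 1: add edge 1-7 (w=3); MST = {1-7(w=3)}
step 2: add edge 3-6 (w=3); MST = {1-7(w=3) 3-6(w=3)}
step 3: add edge 0-7 (w=4); MST = {0-7(w=4) 1-7(w=3) 3-6(w=3)}
step 4: add edge 5-7 (w=4); MST = {0-7(w=4) 1-7(w=3) 3-6(w=3) 5-7(w=4)}
step 5: add edge 4-7 (w=7); MST = {0-7(w=4) 1-7(w=3) 3-6(w=3) 4-7(w=7) 5-7(w=4)}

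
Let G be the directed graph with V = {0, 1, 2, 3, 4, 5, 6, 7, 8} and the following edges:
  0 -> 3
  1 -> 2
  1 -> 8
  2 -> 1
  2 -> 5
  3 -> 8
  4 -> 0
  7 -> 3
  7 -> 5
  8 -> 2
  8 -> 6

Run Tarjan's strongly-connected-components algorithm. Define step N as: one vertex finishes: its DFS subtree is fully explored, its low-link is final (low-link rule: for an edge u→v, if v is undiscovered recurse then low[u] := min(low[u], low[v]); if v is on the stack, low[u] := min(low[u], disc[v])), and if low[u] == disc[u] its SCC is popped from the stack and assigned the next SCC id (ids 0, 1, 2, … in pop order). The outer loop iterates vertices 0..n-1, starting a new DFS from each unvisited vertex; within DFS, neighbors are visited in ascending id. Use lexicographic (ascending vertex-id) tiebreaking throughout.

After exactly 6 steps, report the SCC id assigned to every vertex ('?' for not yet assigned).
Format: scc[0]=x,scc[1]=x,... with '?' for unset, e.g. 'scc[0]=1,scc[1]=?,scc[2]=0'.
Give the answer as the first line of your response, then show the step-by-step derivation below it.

scc[0]=?,scc[1]=2,scc[2]=2,scc[3]=3,scc[4]=?,scc[5]=0,scc[6]=1,scc[7]=?,scc[8]=2

step 1: low=(low[0]=0,low[1]=2,low[2]=3,low[3]=1,low[4]=?,low[5]=?,low[6]=?,low[7]=?,low[8]=2); scc=(scc[0]=?,scc[1]=?,scc[2]=?,scc[3]=?,scc[4]=?,scc[5]=?,scc[6]=?,scc[7]=?,scc[8]=?)
step 2: low=(low[0]=0,low[1]=2,low[2]=2,low[3]=1,low[4]=?,low[5]=5,low[6]=?,low[7]=?,low[8]=2); scc=(scc[0]=?,scc[1]=?,scc[2]=?,scc[3]=?,scc[4]=?,scc[5]=0,scc[6]=?,scc[7]=?,scc[8]=?)
step 3: low=(low[0]=0,low[1]=2,low[2]=2,low[3]=1,low[4]=?,low[5]=5,low[6]=?,low[7]=?,low[8]=2); scc=(scc[0]=?,scc[1]=?,scc[2]=?,scc[3]=?,scc[4]=?,scc[5]=0,scc[6]=?,scc[7]=?,scc[8]=?)
step 4: low=(low[0]=0,low[1]=2,low[2]=2,low[3]=1,low[4]=?,low[5]=5,low[6]=6,low[7]=?,low[8]=2); scc=(scc[0]=?,scc[1]=?,scc[2]=?,scc[3]=?,scc[4]=?,scc[5]=0,scc[6]=1,scc[7]=?,scc[8]=?)
step 5: low=(low[0]=0,low[1]=2,low[2]=2,low[3]=1,low[4]=?,low[5]=5,low[6]=6,low[7]=?,low[8]=2); scc=(scc[0]=?,scc[1]=2,scc[2]=2,scc[3]=?,scc[4]=?,scc[5]=0,scc[6]=1,scc[7]=?,scc[8]=2)
step 6: low=(low[0]=0,low[1]=2,low[2]=2,low[3]=1,low[4]=?,low[5]=5,low[6]=6,low[7]=?,low[8]=2); scc=(scc[0]=?,scc[1]=2,scc[2]=2,scc[3]=3,scc[4]=?,scc[5]=0,scc[6]=1,scc[7]=?,scc[8]=2)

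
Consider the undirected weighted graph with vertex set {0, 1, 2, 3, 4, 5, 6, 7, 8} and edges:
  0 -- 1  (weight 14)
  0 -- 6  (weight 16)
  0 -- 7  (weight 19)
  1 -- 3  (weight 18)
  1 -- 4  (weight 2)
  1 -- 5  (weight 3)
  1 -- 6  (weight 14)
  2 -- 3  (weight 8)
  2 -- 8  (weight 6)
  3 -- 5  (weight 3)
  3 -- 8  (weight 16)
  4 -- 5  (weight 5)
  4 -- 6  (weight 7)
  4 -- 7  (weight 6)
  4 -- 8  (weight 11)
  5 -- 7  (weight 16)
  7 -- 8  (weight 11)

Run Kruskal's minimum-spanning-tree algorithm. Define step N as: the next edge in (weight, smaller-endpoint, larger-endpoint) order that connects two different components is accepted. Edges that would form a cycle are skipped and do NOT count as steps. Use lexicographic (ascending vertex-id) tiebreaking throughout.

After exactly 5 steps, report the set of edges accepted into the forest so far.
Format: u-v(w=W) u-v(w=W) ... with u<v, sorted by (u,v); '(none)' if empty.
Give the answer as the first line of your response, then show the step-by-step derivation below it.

1-4(w=2) 1-5(w=3) 2-8(w=6) 3-5(w=3) 4-7(w=6)

step 1: add edge 1-4 (w=2); MST = {1-4(w=2)}
step 2: add edge 1-5 (w=3); MST = {1-4(w=2) 1-5(w=3)}
step 3: add edge 3-5 (w=3); MST = {1-4(w=2) 1-5(w=3) 3-5(w=3)}
step 4: add edge 2-8 (w=6); MST = {1-4(w=2) 1-5(w=3) 2-8(w=6) 3-5(w=3)}
step 5: add edge 4-7 (w=6); MST = {1-4(w=2) 1-5(w=3) 2-8(w=6) 3-5(w=3) 4-7(w=6)}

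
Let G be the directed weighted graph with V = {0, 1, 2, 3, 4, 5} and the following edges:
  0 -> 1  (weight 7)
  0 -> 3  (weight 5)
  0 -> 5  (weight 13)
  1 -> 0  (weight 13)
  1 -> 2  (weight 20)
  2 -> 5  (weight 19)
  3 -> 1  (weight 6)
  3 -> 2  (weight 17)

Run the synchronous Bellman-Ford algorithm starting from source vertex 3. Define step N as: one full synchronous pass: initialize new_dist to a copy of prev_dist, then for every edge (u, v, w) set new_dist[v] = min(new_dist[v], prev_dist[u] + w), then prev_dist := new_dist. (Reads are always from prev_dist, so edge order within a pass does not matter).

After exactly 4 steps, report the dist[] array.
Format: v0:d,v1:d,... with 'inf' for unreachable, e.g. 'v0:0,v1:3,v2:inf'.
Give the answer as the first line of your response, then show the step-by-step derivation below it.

v0:19,v1:6,v2:17,v3:0,v4:inf,v5:32

step 1: dist = v0:inf,v1:6,v2:17,v3:0,v4:inf,v5:inf
step 2: dist = v0:19,v1:6,v2:17,v3:0,v4:inf,v5:36
step 3: dist = v0:19,v1:6,v2:17,v3:0,v4:inf,v5:32
step 4: dist = v0:19,v1:6,v2:17,v3:0,v4:inf,v5:32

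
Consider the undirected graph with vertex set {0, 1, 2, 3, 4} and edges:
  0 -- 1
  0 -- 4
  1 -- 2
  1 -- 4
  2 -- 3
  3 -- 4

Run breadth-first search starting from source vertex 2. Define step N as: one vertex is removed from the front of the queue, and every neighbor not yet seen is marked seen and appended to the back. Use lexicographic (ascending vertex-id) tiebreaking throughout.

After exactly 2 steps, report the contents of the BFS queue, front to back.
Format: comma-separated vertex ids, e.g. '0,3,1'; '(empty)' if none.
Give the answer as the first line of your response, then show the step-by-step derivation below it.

3,0,4

step 1: dequeue 2; queue=[1,3]; order=2
step 2: dequeue 1; queue=[3,0,4]; order=2,1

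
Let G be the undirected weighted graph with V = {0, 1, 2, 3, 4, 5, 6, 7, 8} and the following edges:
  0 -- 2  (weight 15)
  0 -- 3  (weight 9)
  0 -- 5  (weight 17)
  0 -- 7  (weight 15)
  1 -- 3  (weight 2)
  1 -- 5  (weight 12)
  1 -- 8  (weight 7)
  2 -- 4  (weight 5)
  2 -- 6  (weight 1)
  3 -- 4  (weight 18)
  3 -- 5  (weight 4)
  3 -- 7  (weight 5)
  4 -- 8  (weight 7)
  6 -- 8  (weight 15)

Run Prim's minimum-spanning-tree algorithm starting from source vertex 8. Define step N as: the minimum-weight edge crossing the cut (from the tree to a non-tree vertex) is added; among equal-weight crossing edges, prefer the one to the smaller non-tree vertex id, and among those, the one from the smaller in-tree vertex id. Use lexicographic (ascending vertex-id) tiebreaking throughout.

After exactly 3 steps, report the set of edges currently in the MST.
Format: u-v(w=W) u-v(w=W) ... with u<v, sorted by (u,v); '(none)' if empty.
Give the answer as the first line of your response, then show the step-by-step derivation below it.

1-3(w=2) 1-8(w=7) 3-5(w=4)

step 1: add edge 1-8 (w=7); MST = {1-8(w=7)}
step 2: add edge 1-3 (w=2); MST = {1-3(w=2) 1-8(w=7)}
step 3: add edge 3-5 (w=4); MST = {1-3(w=2) 1-8(w=7) 3-5(w=4)}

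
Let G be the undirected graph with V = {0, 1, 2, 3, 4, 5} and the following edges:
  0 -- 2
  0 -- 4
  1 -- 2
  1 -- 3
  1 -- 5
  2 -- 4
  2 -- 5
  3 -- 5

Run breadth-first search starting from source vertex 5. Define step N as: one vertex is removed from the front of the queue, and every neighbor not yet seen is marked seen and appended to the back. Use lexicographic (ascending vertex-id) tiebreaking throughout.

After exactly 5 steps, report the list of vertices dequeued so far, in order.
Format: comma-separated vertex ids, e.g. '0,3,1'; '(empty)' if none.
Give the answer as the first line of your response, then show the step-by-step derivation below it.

5,1,2,3,0

step 1: dequeue 5; queue=[1,2,3]; order=5
step 2: dequeue 1; queue=[2,3]; order=5,1
step 3: dequeue 2; queue=[3,0,4]; order=5,1,2
step 4: dequeue 3; queue=[0,4]; order=5,1,2,3
step 5: dequeue 0; queue=[4]; order=5,1,2,3,0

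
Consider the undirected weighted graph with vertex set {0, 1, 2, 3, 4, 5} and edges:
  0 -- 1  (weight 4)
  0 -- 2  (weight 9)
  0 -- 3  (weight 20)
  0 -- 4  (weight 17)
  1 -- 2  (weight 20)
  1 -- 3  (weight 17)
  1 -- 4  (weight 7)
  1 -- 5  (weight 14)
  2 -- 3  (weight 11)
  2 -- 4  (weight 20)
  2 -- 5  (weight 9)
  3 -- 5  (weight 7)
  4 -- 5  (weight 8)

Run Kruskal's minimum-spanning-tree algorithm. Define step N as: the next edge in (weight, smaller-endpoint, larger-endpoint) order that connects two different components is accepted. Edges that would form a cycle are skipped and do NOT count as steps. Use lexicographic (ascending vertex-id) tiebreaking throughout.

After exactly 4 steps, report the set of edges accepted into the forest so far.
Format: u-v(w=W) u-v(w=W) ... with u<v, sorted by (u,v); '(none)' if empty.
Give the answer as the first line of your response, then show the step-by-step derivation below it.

0-1(w=4) 1-4(w=7) 3-5(w=7) 4-5(w=8)

step 1: add edge 0-1 (w=4); MST = {0-1(w=4)}
step 2: add edge 1-4 (w=7); MST = {0-1(w=4) 1-4(w=7)}
step 3: add edge 3-5 (w=7); MST = {0-1(w=4) 1-4(w=7) 3-5(w=7)}
step 4: add edge 4-5 (w=8); MST = {0-1(w=4) 1-4(w=7) 3-5(w=7) 4-5(w=8)}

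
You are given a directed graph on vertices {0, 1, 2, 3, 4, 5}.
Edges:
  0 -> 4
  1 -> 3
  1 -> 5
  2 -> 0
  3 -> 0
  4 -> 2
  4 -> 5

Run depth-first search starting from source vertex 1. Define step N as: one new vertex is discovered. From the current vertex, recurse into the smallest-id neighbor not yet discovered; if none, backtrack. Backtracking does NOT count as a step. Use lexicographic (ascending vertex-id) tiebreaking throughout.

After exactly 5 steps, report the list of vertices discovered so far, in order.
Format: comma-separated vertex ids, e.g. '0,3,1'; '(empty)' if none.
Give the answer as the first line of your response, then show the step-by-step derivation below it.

1,3,0,4,2

step 1: discover 1; path=1; order=1
step 2: discover 3; path=1>3; order=1,3
step 3: discover 0; path=1>3>0; order=1,3,0
step 4: discover 4; path=1>3>0>4; order=1,3,0,4
step 5: discover 2; path=1>3>0>4>2; order=1,3,0,4,2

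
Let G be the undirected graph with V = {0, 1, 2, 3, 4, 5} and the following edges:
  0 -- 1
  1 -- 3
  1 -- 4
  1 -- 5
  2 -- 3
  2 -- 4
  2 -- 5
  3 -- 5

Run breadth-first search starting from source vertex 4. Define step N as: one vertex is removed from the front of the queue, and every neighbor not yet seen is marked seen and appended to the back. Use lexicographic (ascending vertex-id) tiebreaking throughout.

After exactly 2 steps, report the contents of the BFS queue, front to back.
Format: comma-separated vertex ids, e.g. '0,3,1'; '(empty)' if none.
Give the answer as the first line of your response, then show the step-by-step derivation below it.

2,0,3,5

step 1: dequeue 4; queue=[1,2]; order=4
step 2: dequeue 1; queue=[2,0,3,5]; order=4,1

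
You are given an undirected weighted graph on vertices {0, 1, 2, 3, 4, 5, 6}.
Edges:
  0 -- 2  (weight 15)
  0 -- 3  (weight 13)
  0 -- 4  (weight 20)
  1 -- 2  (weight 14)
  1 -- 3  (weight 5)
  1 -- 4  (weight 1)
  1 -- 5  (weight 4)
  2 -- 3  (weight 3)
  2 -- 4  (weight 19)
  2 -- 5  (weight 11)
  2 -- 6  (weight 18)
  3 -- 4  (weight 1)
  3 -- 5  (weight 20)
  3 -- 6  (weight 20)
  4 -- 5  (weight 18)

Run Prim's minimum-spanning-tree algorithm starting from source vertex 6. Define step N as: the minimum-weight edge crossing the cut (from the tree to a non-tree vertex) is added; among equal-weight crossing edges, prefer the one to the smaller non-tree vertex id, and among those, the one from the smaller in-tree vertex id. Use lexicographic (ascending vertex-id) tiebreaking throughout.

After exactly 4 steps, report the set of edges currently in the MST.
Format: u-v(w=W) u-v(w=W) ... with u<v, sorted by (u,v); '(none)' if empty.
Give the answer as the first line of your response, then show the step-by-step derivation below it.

1-4(w=1) 2-3(w=3) 2-6(w=18) 3-4(w=1)

step 1: add edge 2-6 (w=18); MST = {2-6(w=18)}
step 2: add edge 2-3 (w=3); MST = {2-3(w=3) 2-6(w=18)}
step 3: add edge 3-4 (w=1); MST = {2-3(w=3) 2-6(w=18) 3-4(w=1)}
step 4: add edge 1-4 (w=1); MST = {1-4(w=1) 2-3(w=3) 2-6(w=18) 3-4(w=1)}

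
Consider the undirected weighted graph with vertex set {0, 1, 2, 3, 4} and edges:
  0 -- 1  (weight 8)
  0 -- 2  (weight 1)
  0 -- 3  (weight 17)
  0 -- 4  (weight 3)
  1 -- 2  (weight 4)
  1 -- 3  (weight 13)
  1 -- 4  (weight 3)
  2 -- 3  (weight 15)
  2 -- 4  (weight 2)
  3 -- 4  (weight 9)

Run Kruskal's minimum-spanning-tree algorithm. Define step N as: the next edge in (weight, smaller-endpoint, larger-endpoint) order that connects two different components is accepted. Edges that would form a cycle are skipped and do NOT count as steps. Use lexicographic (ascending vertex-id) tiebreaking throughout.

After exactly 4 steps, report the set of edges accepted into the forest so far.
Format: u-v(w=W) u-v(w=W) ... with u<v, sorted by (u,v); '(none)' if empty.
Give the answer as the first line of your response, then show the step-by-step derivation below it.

0-2(w=1) 1-4(w=3) 2-4(w=2) 3-4(w=9)

step 1: add edge 0-2 (w=1); MST = {0-2(w=1)}
step 2: add edge 2-4 (w=2); MST = {0-2(w=1) 2-4(w=2)}
step 3: add edge 1-4 (w=3); MST = {0-2(w=1) 1-4(w=3) 2-4(w=2)}
step 4: add edge 3-4 (w=9); MST = {0-2(w=1) 1-4(w=3) 2-4(w=2) 3-4(w=9)}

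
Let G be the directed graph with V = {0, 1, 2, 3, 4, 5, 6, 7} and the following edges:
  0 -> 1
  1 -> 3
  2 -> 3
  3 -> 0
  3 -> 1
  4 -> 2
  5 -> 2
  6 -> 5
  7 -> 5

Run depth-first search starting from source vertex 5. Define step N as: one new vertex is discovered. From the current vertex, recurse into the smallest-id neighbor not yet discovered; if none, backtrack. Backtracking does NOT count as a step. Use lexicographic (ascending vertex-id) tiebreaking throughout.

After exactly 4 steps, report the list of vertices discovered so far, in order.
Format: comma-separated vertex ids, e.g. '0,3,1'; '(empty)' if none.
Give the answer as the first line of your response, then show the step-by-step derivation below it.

5,2,3,0

step 1: discover 5; path=5; order=5
step 2: discover 2; path=5>2; order=5,2
step 3: discover 3; path=5>2>3; order=5,2,3
step 4: discover 0; path=5>2>3>0; order=5,2,3,0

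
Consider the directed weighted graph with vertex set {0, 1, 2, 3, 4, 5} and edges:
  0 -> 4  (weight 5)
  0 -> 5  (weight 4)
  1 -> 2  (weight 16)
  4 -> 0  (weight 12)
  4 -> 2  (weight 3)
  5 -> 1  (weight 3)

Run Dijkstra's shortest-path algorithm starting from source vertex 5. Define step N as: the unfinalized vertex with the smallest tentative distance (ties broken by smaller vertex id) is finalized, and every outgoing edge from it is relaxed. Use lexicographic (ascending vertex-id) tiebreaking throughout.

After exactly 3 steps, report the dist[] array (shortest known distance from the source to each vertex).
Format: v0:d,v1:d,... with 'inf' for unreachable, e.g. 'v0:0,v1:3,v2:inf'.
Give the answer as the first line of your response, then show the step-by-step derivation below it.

v0:inf,v1:3,v2:19,v3:inf,v4:inf,v5:0

step 1: dist = v0:inf,v1:3,v2:inf,v3:inf,v4:inf,v5:0
step 2: dist = v0:inf,v1:3,v2:19,v3:inf,v4:inf,v5:0
step 3: dist = v0:inf,v1:3,v2:19,v3:inf,v4:inf,v5:0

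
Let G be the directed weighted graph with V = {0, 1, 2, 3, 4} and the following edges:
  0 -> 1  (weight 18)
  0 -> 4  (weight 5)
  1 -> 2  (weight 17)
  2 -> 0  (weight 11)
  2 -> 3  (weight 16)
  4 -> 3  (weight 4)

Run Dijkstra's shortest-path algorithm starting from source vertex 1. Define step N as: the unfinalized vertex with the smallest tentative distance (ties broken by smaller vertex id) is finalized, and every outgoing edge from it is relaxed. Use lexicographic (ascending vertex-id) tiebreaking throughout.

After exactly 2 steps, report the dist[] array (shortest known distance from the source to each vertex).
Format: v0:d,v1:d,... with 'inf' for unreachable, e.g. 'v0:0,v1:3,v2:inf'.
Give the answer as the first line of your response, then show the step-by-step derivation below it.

v0:28,v1:0,v2:17,v3:33,v4:inf

step 1: dist = v0:inf,v1:0,v2:17,v3:inf,v4:inf
step 2: dist = v0:28,v1:0,v2:17,v3:33,v4:inf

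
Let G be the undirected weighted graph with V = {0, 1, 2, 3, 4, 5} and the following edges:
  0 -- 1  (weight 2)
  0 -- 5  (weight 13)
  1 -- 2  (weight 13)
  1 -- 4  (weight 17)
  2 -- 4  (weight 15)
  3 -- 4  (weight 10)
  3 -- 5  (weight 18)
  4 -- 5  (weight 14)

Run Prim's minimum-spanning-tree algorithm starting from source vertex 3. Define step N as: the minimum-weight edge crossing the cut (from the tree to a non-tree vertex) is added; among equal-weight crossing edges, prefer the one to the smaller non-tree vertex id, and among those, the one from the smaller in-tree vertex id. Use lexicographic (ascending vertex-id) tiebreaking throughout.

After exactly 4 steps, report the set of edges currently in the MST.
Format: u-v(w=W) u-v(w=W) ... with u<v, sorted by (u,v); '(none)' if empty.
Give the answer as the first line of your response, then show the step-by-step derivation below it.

0-1(w=2) 0-5(w=13) 3-4(w=10) 4-5(w=14)

step 1: add edge 3-4 (w=10); MST = {3-4(w=10)}
step 2: add edge 4-5 (w=14); MST = {3-4(w=10) 4-5(w=14)}
step 3: add edge 0-5 (w=13); MST = {0-5(w=13) 3-4(w=10) 4-5(w=14)}
step 4: add edge 0-1 (w=2); MST = {0-1(w=2) 0-5(w=13) 3-4(w=10) 4-5(w=14)}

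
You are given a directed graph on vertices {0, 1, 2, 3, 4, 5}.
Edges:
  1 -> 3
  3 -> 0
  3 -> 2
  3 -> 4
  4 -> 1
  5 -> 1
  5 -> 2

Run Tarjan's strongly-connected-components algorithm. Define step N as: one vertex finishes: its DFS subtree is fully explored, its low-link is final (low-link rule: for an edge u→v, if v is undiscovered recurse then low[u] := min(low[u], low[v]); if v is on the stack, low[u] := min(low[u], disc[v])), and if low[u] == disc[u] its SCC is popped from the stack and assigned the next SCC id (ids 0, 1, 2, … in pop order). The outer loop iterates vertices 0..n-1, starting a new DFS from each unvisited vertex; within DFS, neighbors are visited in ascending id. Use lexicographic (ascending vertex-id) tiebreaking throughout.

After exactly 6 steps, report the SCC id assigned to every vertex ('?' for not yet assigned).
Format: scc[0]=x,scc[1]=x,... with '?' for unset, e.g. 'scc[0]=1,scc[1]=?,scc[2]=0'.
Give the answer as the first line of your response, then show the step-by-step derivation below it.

scc[0]=0,scc[1]=2,scc[2]=1,scc[3]=2,scc[4]=2,scc[5]=3

step 1: low=(low[0]=0,low[1]=?,low[2]=?,low[3]=?,low[4]=?,low[5]=?); scc=(scc[0]=0,scc[1]=?,scc[2]=?,scc[3]=?,scc[4]=?,scc[5]=?)
step 2: low=(low[0]=0,low[1]=1,low[2]=3,low[3]=2,low[4]=?,low[5]=?); scc=(scc[0]=0,scc[1]=?,scc[2]=1,scc[3]=?,scc[4]=?,scc[5]=?)
step 3: low=(low[0]=0,low[1]=1,low[2]=3,low[3]=2,low[4]=1,low[5]=?); scc=(scc[0]=0,scc[1]=?,scc[2]=1,scc[3]=?,scc[4]=?,scc[5]=?)
step 4: low=(low[0]=0,low[1]=1,low[2]=3,low[3]=1,low[4]=1,low[5]=?); scc=(scc[0]=0,scc[1]=?,scc[2]=1,scc[3]=?,scc[4]=?,scc[5]=?)
step 5: low=(low[0]=0,low[1]=1,low[2]=3,low[3]=1,low[4]=1,low[5]=?); scc=(scc[0]=0,scc[1]=2,scc[2]=1,scc[3]=2,scc[4]=2,scc[5]=?)
step 6: low=(low[0]=0,low[1]=1,low[2]=3,low[3]=1,low[4]=1,low[5]=5); scc=(scc[0]=0,scc[1]=2,scc[2]=1,scc[3]=2,scc[4]=2,scc[5]=3)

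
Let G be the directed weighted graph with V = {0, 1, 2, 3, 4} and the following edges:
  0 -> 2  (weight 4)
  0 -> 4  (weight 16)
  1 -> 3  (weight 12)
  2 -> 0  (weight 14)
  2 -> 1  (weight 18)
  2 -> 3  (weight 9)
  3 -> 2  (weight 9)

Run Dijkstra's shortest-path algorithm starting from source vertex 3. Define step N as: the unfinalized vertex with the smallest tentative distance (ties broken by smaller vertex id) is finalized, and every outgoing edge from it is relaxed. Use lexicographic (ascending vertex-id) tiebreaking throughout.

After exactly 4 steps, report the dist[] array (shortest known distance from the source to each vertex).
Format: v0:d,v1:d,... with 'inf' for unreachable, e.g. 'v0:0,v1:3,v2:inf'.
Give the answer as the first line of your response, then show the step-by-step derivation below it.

v0:23,v1:27,v2:9,v3:0,v4:39

step 1: dist = v0:inf,v1:inf,v2:9,v3:0,v4:inf
step 2: dist = v0:23,v1:27,v2:9,v3:0,v4:inf
step 3: dist = v0:23,v1:27,v2:9,v3:0,v4:39
step 4: dist = v0:23,v1:27,v2:9,v3:0,v4:39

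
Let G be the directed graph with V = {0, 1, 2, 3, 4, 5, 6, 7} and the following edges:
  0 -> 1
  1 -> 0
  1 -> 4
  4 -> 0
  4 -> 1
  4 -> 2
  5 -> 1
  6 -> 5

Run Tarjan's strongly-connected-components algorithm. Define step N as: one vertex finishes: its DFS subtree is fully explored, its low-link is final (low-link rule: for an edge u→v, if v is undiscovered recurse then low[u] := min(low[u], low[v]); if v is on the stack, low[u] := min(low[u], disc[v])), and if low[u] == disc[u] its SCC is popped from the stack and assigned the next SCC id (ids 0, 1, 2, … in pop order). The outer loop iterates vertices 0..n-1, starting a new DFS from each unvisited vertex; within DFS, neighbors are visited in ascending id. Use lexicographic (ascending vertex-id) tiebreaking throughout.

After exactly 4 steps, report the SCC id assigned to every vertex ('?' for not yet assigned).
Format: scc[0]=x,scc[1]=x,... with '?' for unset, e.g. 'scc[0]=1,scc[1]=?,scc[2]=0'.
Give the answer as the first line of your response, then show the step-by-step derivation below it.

scc[0]=1,scc[1]=1,scc[2]=0,scc[3]=?,scc[4]=1,scc[5]=?,scc[6]=?,scc[7]=?

step 1: low=(low[0]=0,low[1]=0,low[2]=3,low[3]=?,low[4]=0,low[5]=?,low[6]=?,low[7]=?); scc=(scc[0]=?,scc[1]=?,scc[2]=0,scc[3]=?,scc[4]=?,scc[5]=?,scc[6]=?,scc[7]=?)
step 2: low=(low[0]=0,low[1]=0,low[2]=3,low[3]=?,low[4]=0,low[5]=?,low[6]=?,low[7]=?); scc=(scc[0]=?,scc[1]=?,scc[2]=0,scc[3]=?,scc[4]=?,scc[5]=?,scc[6]=?,scc[7]=?)
step 3: low=(low[0]=0,low[1]=0,low[2]=3,low[3]=?,low[4]=0,low[5]=?,low[6]=?,low[7]=?); scc=(scc[0]=?,scc[1]=?,scc[2]=0,scc[3]=?,scc[4]=?,scc[5]=?,scc[6]=?,scc[7]=?)
step 4: low=(low[0]=0,low[1]=0,low[2]=3,low[3]=?,low[4]=0,low[5]=?,low[6]=?,low[7]=?); scc=(scc[0]=1,scc[1]=1,scc[2]=0,scc[3]=?,scc[4]=1,scc[5]=?,scc[6]=?,scc[7]=?)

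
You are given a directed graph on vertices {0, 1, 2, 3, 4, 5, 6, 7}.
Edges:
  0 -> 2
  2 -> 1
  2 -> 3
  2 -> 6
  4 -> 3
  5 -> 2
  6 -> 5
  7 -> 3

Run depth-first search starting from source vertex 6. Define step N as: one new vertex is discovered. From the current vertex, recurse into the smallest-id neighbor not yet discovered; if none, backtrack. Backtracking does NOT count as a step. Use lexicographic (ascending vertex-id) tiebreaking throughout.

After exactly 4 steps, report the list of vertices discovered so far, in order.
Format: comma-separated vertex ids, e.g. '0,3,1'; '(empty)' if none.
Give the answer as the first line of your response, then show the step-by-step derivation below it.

6,5,2,1

step 1: discover 6; path=6; order=6
step 2: discover 5; path=6>5; order=6,5
step 3: discover 2; path=6>5>2; order=6,5,2
step 4: discover 1; path=6>5>2>1; order=6,5,2,1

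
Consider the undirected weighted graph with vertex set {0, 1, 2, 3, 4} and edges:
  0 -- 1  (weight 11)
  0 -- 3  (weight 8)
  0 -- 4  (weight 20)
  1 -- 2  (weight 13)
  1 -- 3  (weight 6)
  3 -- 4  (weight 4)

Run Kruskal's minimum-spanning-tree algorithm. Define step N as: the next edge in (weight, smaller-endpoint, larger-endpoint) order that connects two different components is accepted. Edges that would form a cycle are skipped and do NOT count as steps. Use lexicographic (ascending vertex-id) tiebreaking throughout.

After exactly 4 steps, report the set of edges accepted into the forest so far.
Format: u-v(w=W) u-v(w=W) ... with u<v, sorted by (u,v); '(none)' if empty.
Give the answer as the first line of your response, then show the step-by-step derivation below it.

0-3(w=8) 1-2(w=13) 1-3(w=6) 3-4(w=4)

step 1: add edge 3-4 (w=4); MST = {3-4(w=4)}
step 2: add edge 1-3 (w=6); MST = {1-3(w=6) 3-4(w=4)}
step 3: add edge 0-3 (w=8); MST = {0-3(w=8) 1-3(w=6) 3-4(w=4)}
step 4: add edge 1-2 (w=13); MST = {0-3(w=8) 1-2(w=13) 1-3(w=6) 3-4(w=4)}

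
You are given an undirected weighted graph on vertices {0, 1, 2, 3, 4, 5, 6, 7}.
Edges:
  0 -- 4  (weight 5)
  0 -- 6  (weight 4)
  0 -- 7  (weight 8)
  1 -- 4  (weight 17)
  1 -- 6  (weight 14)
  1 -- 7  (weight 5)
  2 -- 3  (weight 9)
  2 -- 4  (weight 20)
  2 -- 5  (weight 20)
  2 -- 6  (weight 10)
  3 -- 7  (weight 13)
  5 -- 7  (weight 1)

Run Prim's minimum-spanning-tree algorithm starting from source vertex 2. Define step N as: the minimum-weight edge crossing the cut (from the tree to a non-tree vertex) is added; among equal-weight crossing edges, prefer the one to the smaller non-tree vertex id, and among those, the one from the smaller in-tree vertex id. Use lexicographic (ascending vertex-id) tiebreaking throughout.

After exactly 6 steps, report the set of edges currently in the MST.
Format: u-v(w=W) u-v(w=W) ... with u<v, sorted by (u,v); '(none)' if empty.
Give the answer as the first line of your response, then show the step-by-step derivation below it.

0-4(w=5) 0-6(w=4) 0-7(w=8) 2-3(w=9) 2-6(w=10) 5-7(w=1)

step 1: add edge 2-3 (w=9); MST = {2-3(w=9)}
step 2: add edge 2-6 (w=10); MST = {2-3(w=9) 2-6(w=10)}
step 3: add edge 0-6 (w=4); MST = {0-6(w=4) 2-3(w=9) 2-6(w=10)}
step 4: add edge 0-4 (w=5); MST = {0-4(w=5) 0-6(w=4) 2-3(w=9) 2-6(w=10)}
step 5: add edge 0-7 (w=8); MST = {0-4(w=5) 0-6(w=4) 0-7(w=8) 2-3(w=9) 2-6(w=10)}
step 6: add edge 5-7 (w=1); MST = {0-4(w=5) 0-6(w=4) 0-7(w=8) 2-3(w=9) 2-6(w=10) 5-7(w=1)}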